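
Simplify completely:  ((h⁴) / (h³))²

h²

Inside the bracket: h¹
Raise to the power 2: h²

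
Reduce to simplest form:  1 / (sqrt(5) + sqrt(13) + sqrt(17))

Group as (sqrt(5) + sqrt(17)) + sqrt(13); multiply by (sqrt(5) + sqrt(17)) - sqrt(13), then rationalise the remaining surd.

(-2*sqrt(1105) + sqrt(17) + 9*sqrt(13) + 25*sqrt(5))/259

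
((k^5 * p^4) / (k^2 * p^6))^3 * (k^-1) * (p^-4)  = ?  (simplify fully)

Inside the bracket: k^3 * (p^-2)
Raise to the power 3: k^9 * (p^-6)
Multiply by (k^-1) * (p^-4): add exponents.

k^8/p^10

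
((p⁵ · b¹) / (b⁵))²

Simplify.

Inside the bracket: p⁵ · (b^-4)
Raise to the power 2: p^10 · (b^-8)

p^10/b⁸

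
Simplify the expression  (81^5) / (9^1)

81^5 = 3^20; 9^1 = 3^2
Combine exponents: 3^18

3^18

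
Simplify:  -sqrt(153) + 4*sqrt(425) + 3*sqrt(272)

29*sqrt(17)

sqrt(153) = 3*sqrt(17); 4*sqrt(425) = 20*sqrt(17); 3*sqrt(272) = 12*sqrt(17)
Combine: (-3 + 20 + 12)·sqrt(17) = 29*sqrt(17)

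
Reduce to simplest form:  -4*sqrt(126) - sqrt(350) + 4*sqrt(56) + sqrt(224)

4*sqrt(126) = 12*sqrt(14); sqrt(350) = 5*sqrt(14); 4*sqrt(56) = 8*sqrt(14); sqrt(224) = 4*sqrt(14)
Combine: (-12 - 5 + 8 + 4)·sqrt(14) = -5*sqrt(14)

-5*sqrt(14)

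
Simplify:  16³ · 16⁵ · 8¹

2^35

16³ = 2^12; 16⁵ = 2^20; 8¹ = 2^3
Combine exponents: 2^35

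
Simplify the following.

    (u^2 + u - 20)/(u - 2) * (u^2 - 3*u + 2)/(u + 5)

u^2 - 5*u + 4

Factor: u^2 + u - 20 = (u - 4)*(u + 5);  u^2 - 3*u + 2 = (u - 1)*(u - 2)
Cancel the common factors (u + 5), (u - 2).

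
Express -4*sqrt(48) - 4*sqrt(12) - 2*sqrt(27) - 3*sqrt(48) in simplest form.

-42*sqrt(3)

4*sqrt(48) = 16*sqrt(3); 4*sqrt(12) = 8*sqrt(3); 2*sqrt(27) = 6*sqrt(3); 3*sqrt(48) = 12*sqrt(3)
Combine: (-16 - 8 - 6 - 12)·sqrt(3) = -42*sqrt(3)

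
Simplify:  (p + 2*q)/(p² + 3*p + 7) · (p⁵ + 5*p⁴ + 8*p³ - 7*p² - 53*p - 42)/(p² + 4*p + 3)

Factor: p⁵ + 5*p⁴ + 8*p³ - 7*p² - 53*p - 42 = (p + 1)·(p - 2)·(p + 3)·(p² + 3*p + 7);  p² + 4*p + 3 = (p + 3)·(p + 1)
Cancel the common factors (p² + 3*p + 7), (p + 3), (p + 1).

p² + 2*p*q - 2*p - 4*q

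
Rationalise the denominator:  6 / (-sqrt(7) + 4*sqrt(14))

(6*sqrt(7) + 24*sqrt(14))/217

Multiply numerator and denominator by sqrt(7) + 4*sqrt(14).
Denominator becomes 217; numerator becomes 6*sqrt(7) + 24*sqrt(14).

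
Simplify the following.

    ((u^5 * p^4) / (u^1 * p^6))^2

u^8/p^4

Inside the bracket: u^4 * (p^-2)
Raise to the power 2: u^8 * (p^-4)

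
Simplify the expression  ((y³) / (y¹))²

y⁴

Inside the bracket: y²
Raise to the power 2: y⁴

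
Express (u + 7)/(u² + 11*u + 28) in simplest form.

Factor: u² + 11*u + 28 = (u + 7)·(u + 4)
Cancel the common factor (u + 7).

1/(u + 4)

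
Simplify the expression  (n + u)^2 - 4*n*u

Expand the square and combine the 4*n*u term.

(n - u)^2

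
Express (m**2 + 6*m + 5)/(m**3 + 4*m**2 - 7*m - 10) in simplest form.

Factor: m**2 + 6*m + 5 = (m + 1)*(m + 5);  m**3 + 4*m**2 - 7*m - 10 = (m - 2)*(m + 5)*(m + 1)
Cancel the common factors (m + 1), (m + 5).

1/(m - 2)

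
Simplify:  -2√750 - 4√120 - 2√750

2√750 = 10*√30; 4√120 = 8*√30; 2√750 = 10*√30
Combine: (-10 - 8 - 10)·√30 = -28*√30

-28*√30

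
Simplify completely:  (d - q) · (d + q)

d² - q²

Telescope via difference of squares: (d+q)(d-q) = d² - q².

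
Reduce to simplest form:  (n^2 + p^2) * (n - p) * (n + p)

n^4 - p^4

(n+p)(n-p) = n^2 - p^2; continue pairing.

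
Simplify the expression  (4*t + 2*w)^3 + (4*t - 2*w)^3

128*t^3 + 96*t*w^2

Binomially expand both and collect terms in (4*t), (2*w).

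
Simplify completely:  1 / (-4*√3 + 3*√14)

(4*√3 + 3*√14)/78

Multiply numerator and denominator by 4*√3 + 3*√14.
Denominator becomes 78; numerator becomes 4*√3 + 3*√14.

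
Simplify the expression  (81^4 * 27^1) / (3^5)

3^14

81^4 = 3^16; 27^1 = 3^3; 3^5 = 3^5
Combine exponents: 3^14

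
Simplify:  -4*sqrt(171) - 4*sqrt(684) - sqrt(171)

-39*sqrt(19)

4*sqrt(171) = 12*sqrt(19); 4*sqrt(684) = 24*sqrt(19); sqrt(171) = 3*sqrt(19)
Combine: (-12 - 24 - 3)·sqrt(19) = -39*sqrt(19)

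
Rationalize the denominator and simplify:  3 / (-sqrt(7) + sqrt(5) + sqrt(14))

(-18*sqrt(7) - 3*sqrt(14) + 24*sqrt(5) + 21*sqrt(10))/68

Group as (sqrt(5) + sqrt(14)) - sqrt(7); multiply by (sqrt(5) + sqrt(14)) + sqrt(7), then rationalise the remaining surd.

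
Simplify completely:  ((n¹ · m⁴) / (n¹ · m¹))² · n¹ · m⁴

Inside the bracket: m³
Raise to the power 2: m⁶
Multiply by n¹ · m⁴: add exponents.

m^10*n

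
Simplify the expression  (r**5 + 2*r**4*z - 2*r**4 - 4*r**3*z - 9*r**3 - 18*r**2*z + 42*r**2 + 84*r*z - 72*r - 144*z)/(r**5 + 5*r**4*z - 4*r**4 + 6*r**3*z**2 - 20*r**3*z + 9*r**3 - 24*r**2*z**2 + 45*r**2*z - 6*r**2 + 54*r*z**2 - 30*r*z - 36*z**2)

Factor: r**5 + 2*r**4*z - 2*r**4 - 4*r**3*z - 9*r**3 - 18*r**2*z + 42*r**2 + 84*r*z - 72*r - 144*z = (r + 2*z)*(r**2 - 3*r + 6)*(r - 3)*(r + 4);  r**5 + 5*r**4*z - 4*r**4 + 6*r**3*z**2 - 20*r**3*z + 9*r**3 - 24*r**2*z**2 + 45*r**2*z - 6*r**2 + 54*r*z**2 - 30*r*z - 36*z**2 = (r + 3*z)*(r - 1)*(r + 2*z)*(r**2 - 3*r + 6)
Cancel the common factors (r**2 - 3*r + 6), (r + 2*z).

(r**2 + r - 12)/(r**2 + 3*r*z - r - 3*z)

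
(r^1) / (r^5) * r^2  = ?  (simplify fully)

Quotient: (r^-4)
Multiply by r^2: add exponents.

r^(-2)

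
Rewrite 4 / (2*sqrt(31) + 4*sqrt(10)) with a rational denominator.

Multiply numerator and denominator by -2*sqrt(31) + 4*sqrt(10).
Denominator becomes 36; numerator becomes -8*sqrt(31) + 16*sqrt(10).

(-2*sqrt(31) + 4*sqrt(10))/9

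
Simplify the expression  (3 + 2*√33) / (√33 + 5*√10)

Multiply numerator and denominator by -5*√10 + √33.
Denominator becomes -217; numerator becomes -10*√330 - 15*√10 + 3*√33 + 66.

(-66 - 3*√33 + 15*√10 + 10*√330)/217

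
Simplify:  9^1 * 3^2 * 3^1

3^5

9^1 = 3^2; 3^2 = 3^2; 3^1 = 3^1
Combine exponents: 3^5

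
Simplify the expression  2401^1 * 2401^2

2401^1 = 7^4; 2401^2 = 7^8
Combine exponents: 7^12

7^12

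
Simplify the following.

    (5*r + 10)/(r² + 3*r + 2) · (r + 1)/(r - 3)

Factor: 5*r + 10 = 5·(r + 2);  r² + 3*r + 2 = (r + 1)·(r + 2)
Cancel the common factors (r + 1), (r + 2).

5/(r - 3)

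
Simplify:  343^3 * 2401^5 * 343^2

7^35

343^3 = 7^9; 2401^5 = 7^20; 343^2 = 7^6
Combine exponents: 7^35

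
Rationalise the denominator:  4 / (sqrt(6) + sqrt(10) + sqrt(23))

Group as (sqrt(6) + sqrt(23)) + sqrt(10); multiply by (sqrt(6) + sqrt(23)) - sqrt(10), then rationalise the remaining surd.

(-16*sqrt(345) - 28*sqrt(23) + 76*sqrt(10) + 108*sqrt(6))/191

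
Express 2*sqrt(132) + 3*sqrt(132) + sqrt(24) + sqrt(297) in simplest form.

2*sqrt(6) + 13*sqrt(33)

2*sqrt(132) = 4*sqrt(33); 3*sqrt(132) = 6*sqrt(33); sqrt(24) = 2*sqrt(6); sqrt(297) = 3*sqrt(33)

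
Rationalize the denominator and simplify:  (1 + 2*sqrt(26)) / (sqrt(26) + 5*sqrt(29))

(-52 - sqrt(26) + 5*sqrt(29) + 10*sqrt(754))/699

Multiply numerator and denominator by -5*sqrt(29) + sqrt(26).
Denominator becomes -699; numerator becomes -10*sqrt(754) - 5*sqrt(29) + sqrt(26) + 52.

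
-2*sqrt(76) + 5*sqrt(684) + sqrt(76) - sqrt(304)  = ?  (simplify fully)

24*sqrt(19)

2*sqrt(76) = 4*sqrt(19); 5*sqrt(684) = 30*sqrt(19); sqrt(76) = 2*sqrt(19); sqrt(304) = 4*sqrt(19)
Combine: (-4 + 30 + 2 - 4)·sqrt(19) = 24*sqrt(19)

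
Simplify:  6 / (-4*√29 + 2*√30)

(-6*√29 - 3*√30)/86

Multiply numerator and denominator by 2*√30 + 4*√29.
Denominator becomes -344; numerator becomes 12*√30 + 24*√29.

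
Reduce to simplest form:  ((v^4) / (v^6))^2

v^(-4)

Inside the bracket: (v^-2)
Raise to the power 2: (v^-4)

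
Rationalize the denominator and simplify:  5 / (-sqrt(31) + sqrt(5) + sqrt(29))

Group as (sqrt(5) + sqrt(29)) - sqrt(31); multiply by (sqrt(5) + sqrt(29)) + sqrt(31), then rationalise the remaining surd.

(-15*sqrt(31) + 35*sqrt(29) + 275*sqrt(5) + 10*sqrt(4495))/571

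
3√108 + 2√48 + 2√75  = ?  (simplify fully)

36*√3

3√108 = 18*√3; 2√48 = 8*√3; 2√75 = 10*√3
Combine: (18 + 8 + 10)·√3 = 36*√3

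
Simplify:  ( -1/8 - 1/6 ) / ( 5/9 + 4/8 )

-21/76

Numerator: -1/8 - 1/6 = -7/24
Denominator: 5/9 + 4/8 = 19/18
Divide: (-7/24) · (18/19) = -21/76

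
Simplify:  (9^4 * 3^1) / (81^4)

3^(-7)

9^4 = 3^8; 3^1 = 3^1; 81^4 = 3^16
Combine exponents: 3^(-7)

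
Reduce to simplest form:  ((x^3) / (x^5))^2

Inside the bracket: (x^-2)
Raise to the power 2: (x^-4)

x^(-4)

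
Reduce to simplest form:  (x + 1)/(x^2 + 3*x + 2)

1/(x + 2)

Factor: x^2 + 3*x + 2 = (x + 2)*(x + 1)
Cancel the common factor (x + 1).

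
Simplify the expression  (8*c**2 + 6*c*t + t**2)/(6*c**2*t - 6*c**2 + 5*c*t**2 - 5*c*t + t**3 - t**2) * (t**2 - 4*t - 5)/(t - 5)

Factor: 8*c**2 + 6*c*t + t**2 = (4*c + t)*(2*c + t);  6*c**2*t - 6*c**2 + 5*c*t**2 - 5*c*t + t**3 - t**2 = (t - 1)*(2*c + t)*(3*c + t);  t**2 - 4*t - 5 = (t - 5)*(t + 1)
Cancel the common factors (t - 5), (2*c + t).

(4*c*t + 4*c + t**2 + t)/(3*c*t - 3*c + t**2 - t)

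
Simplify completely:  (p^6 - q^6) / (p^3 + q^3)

p^6 - q^6 factors as (p - q)*(p + q)*(p^2 - p*q + q^2)*(p^2 + p*q + q^2).

p^3 - q^3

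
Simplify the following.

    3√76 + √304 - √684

3√76 = 6*√19; √304 = 4*√19; √684 = 6*√19
Combine: (6 + 4 - 6)·√19 = 4*√19

4*√19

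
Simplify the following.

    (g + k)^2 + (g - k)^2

2*g^2 + 2*k^2

Only the even-power cross terms survive.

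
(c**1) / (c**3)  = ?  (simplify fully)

c**(-2)

Quotient: (c**-2)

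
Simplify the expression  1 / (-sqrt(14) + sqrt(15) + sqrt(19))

Group as (sqrt(15) + sqrt(19)) - sqrt(14); multiply by (sqrt(15) + sqrt(19)) + sqrt(14), then rationalise the remaining surd.

(-10*sqrt(14) + 5*sqrt(19) + 9*sqrt(15) + sqrt(3990))/370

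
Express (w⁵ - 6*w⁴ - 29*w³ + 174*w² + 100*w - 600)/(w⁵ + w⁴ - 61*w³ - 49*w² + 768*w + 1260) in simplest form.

(w² + 3*w - 10)/(w² + 10*w + 21)

Factor: w⁵ - 6*w⁴ - 29*w³ + 174*w² + 100*w - 600 = (w - 2)·(w - 6)·(w + 2)·(w + 5)·(w - 5);  w⁵ + w⁴ - 61*w³ - 49*w² + 768*w + 1260 = (w - 6)·(w + 7)·(w - 5)·(w + 2)·(w + 3)
Cancel the common factors (w - 6), (w + 2), (w - 5).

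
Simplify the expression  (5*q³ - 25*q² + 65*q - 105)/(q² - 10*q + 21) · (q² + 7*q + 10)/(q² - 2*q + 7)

Factor: 5*q³ - 25*q² + 65*q - 105 = 5·(q - 3)·(q² - 2*q + 7);  q² - 10*q + 21 = (q - 3)·(q - 7);  q² + 7*q + 10 = (q + 2)·(q + 5)
Cancel the common factors (q² - 2*q + 7), (q - 3).

(5*q² + 35*q + 50)/(q - 7)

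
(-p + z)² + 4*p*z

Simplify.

Expanding gives p² + 2*p*z + z², a perfect square.

(p + z)²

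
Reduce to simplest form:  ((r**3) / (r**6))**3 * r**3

Inside the bracket: (r**-3)
Raise to the power 3: (r**-9)
Multiply by r**3: add exponents.

r**(-6)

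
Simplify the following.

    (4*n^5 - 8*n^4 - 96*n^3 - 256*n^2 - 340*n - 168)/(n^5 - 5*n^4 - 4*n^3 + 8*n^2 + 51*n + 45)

(4*n^2 - 20*n - 56)/(n^2 - 8*n + 15)

Factor: 4*n^5 - 8*n^4 - 96*n^3 - 256*n^2 - 340*n - 168 = 4*(n + 1)*(n + 2)*(n^2 + 2*n + 3)*(n - 7);  n^5 - 5*n^4 - 4*n^3 + 8*n^2 + 51*n + 45 = (n^2 + 2*n + 3)*(n - 3)*(n - 5)*(n + 1)
Cancel the common factors (n^2 + 2*n + 3), (n + 1).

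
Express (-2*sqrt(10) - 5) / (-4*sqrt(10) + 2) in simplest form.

(4*sqrt(10) + 15)/26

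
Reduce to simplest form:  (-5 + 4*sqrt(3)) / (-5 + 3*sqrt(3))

(5*sqrt(3) + 11)/2

Multiply numerator and denominator by -3*sqrt(3) - 5.
Denominator becomes -2; numerator becomes -11 - 5*sqrt(3).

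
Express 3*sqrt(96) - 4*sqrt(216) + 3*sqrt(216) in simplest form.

6*sqrt(6)

3*sqrt(96) = 12*sqrt(6); 4*sqrt(216) = 24*sqrt(6); 3*sqrt(216) = 18*sqrt(6)
Combine: (12 - 24 + 18)·sqrt(6) = 6*sqrt(6)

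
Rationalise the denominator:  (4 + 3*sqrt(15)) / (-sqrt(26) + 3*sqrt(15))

Multiply numerator and denominator by sqrt(26) + 3*sqrt(15).
Denominator becomes 109; numerator becomes 4*sqrt(26) + 12*sqrt(15) + 3*sqrt(390) + 135.

(4*sqrt(26) + 12*sqrt(15) + 3*sqrt(390) + 135)/109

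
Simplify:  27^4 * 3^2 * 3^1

3^15

27^4 = 3^12; 3^2 = 3^2; 3^1 = 3^1
Combine exponents: 3^15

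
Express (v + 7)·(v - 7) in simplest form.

v² - 49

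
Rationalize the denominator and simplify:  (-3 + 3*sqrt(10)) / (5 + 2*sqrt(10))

Multiply numerator and denominator by -2*sqrt(10) + 5.
Denominator becomes -15; numerator becomes -75 + 21*sqrt(10).

(-7*sqrt(10) + 25)/5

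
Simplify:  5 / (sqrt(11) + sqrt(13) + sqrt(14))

Group as (sqrt(11) + sqrt(14)) + sqrt(13); multiply by (sqrt(11) + sqrt(14)) - sqrt(13), then rationalise the remaining surd.

(-5*sqrt(2002) + 25*sqrt(14) + 30*sqrt(13) + 40*sqrt(11))/236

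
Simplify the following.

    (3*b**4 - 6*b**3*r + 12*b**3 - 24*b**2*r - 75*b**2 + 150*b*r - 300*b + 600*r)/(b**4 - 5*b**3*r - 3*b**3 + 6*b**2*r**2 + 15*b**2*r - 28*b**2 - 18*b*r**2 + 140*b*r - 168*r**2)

(-3*b**2 + 75)/(-b**2 + 3*b*r + 7*b - 21*r)

Factor: 3*b**4 - 6*b**3*r + 12*b**3 - 24*b**2*r - 75*b**2 + 150*b*r - 300*b + 600*r = 3*(b + 5)*(b + 4)*(b - 5)*(b - 2*r);  b**4 - 5*b**3*r - 3*b**3 + 6*b**2*r**2 + 15*b**2*r - 28*b**2 - 18*b*r**2 + 140*b*r - 168*r**2 = (b - 7)*(b - 2*r)*(b - 3*r)*(b + 4)
Cancel the common factors (b - 2*r), (b + 4).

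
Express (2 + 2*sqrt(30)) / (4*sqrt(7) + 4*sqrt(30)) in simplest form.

(-sqrt(210) - sqrt(7) + sqrt(30) + 30)/46

Multiply numerator and denominator by -4*sqrt(7) + 4*sqrt(30).
Denominator becomes 368; numerator becomes -8*sqrt(210) - 8*sqrt(7) + 8*sqrt(30) + 240.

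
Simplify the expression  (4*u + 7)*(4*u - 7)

(4*u)**2 - (7)**2 = 16*u**2 - 49.

16*u**2 - 49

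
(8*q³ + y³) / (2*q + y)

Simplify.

4*q² - 2*q*y + y²

(2*q)^3 + y^3 = (2*q + y)(4*q² - 2*q*y + y²).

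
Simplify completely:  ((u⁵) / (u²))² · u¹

u⁷

Inside the bracket: u³
Raise to the power 2: u⁶
Multiply by u¹: add exponents.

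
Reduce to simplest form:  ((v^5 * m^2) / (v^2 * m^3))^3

v^9/m^3

Inside the bracket: v^3 * (m^-1)
Raise to the power 3: v^9 * (m^-3)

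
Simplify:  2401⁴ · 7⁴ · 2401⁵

2401⁴ = 7^16; 7⁴ = 7^4; 2401⁵ = 7^20
Combine exponents: 7^40

7^40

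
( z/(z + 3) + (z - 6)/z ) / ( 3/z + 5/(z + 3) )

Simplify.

Numerator: z/(z + 3) + (z - 6)/z = (2*z² - 3*z - 18)/(z² + 3*z)
Denominator: 3/z + 5/(z + 3) = (8*z + 9)/(z² + 3*z)
Divide: ((2*z² - 3*z - 18)/(z² + 3*z)) · ((z² + 3*z)/(8*z + 9)) = (2*z² - 3*z - 18)/(8*z + 9)

(2*z² - 3*z - 18)/(8*z + 9)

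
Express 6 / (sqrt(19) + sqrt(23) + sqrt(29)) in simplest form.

(-12*sqrt(12673) + 78*sqrt(29) + 150*sqrt(23) + 198*sqrt(19))/1579

Group as (sqrt(23) + sqrt(29)) + sqrt(19); multiply by (sqrt(23) + sqrt(29)) - sqrt(19), then rationalise the remaining surd.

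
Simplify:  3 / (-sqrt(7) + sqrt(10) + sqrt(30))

(-33*sqrt(7) - 13*sqrt(30) + 27*sqrt(10) + 20*sqrt(21))/37

Group as (sqrt(10) + sqrt(30)) - sqrt(7); multiply by (sqrt(10) + sqrt(30)) + sqrt(7), then rationalise the remaining surd.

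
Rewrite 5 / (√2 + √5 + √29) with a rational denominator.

(-65*√5 - 80*√2 + 5*√290 + 55*√29)/222

Group as (√2 + √29) + √5; multiply by (√2 + √29) - √5, then rationalise the remaining surd.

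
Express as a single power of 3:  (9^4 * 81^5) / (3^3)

3^25

9^4 = 3^8; 81^5 = 3^20; 3^3 = 3^3
Combine exponents: 3^25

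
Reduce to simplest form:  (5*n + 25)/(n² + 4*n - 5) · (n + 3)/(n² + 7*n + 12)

5/(n² + 3*n - 4)

Factor: 5*n + 25 = 5·(n + 5);  n² + 4*n - 5 = (n - 1)·(n + 5);  n² + 7*n + 12 = (n + 3)·(n + 4)
Cancel the common factors (n + 5), (n + 3).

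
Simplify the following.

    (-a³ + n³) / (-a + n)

Factor as (a-b)(a^2+ab+b^2) with a=n, b=a.

a² + a*n + n²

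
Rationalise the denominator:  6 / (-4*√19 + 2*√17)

Multiply numerator and denominator by 2*√17 + 4*√19.
Denominator becomes -236; numerator becomes 12*√17 + 24*√19.

(-6*√19 - 3*√17)/59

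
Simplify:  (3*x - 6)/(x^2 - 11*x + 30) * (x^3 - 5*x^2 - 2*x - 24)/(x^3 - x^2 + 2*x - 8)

3/(x - 5)

Factor: 3*x - 6 = 3*(x - 2);  x^2 - 11*x + 30 = (x - 5)*(x - 6);  x^3 - 5*x^2 - 2*x - 24 = (x^2 + x + 4)*(x - 6);  x^3 - x^2 + 2*x - 8 = (x^2 + x + 4)*(x - 2)
Cancel the common factors (x^2 + x + 4), (x - 2), (x - 6).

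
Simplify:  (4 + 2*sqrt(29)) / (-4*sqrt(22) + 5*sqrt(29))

(16*sqrt(22) + 20*sqrt(29) + 8*sqrt(638) + 290)/373

Multiply numerator and denominator by 4*sqrt(22) + 5*sqrt(29).
Denominator becomes 373; numerator becomes 16*sqrt(22) + 20*sqrt(29) + 8*sqrt(638) + 290.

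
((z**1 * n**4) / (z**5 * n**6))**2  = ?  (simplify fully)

Inside the bracket: (z**-4) * (n**-2)
Raise to the power 2: (z**-8) * (n**-4)

1/(n**4*z**8)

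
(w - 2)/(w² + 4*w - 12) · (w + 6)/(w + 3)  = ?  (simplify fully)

1/(w + 3)

Factor: w² + 4*w - 12 = (w + 6)·(w - 2)
Cancel the common factors (w - 2), (w + 6).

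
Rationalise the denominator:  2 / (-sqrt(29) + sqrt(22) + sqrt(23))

Group as (sqrt(22) + sqrt(23)) - sqrt(29); multiply by (sqrt(22) + sqrt(23)) + sqrt(29), then rationalise the remaining surd.

(-8*sqrt(29) + 14*sqrt(23) + 15*sqrt(22) + sqrt(14674))/442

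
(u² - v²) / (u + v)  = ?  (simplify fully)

u - v

u² - v² factors as (u - v)*(u + v).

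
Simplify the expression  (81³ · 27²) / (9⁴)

3^10

81³ = 3^12; 27² = 3^6; 9⁴ = 3^8
Combine exponents: 3^10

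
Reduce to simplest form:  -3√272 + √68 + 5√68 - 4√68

-8*√17

3√272 = 12*√17; √68 = 2*√17; 5√68 = 10*√17; 4√68 = 8*√17
Combine: (-12 + 2 + 10 - 8)·√17 = -8*√17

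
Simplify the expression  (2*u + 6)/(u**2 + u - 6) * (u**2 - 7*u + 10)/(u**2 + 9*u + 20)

Factor: 2*u + 6 = 2*(u + 3);  u**2 + u - 6 = (u - 2)*(u + 3);  u**2 - 7*u + 10 = (u - 5)*(u - 2);  u**2 + 9*u + 20 = (u + 5)*(u + 4)
Cancel the common factors (u + 3), (u - 2).

(2*u - 10)/(u**2 + 9*u + 20)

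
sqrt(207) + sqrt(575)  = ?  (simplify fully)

8*sqrt(23)

sqrt(207) = 3*sqrt(23); sqrt(575) = 5*sqrt(23)
Combine: (3 + 5)·sqrt(23) = 8*sqrt(23)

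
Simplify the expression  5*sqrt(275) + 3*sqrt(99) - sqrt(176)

30*sqrt(11)

5*sqrt(275) = 25*sqrt(11); 3*sqrt(99) = 9*sqrt(11); sqrt(176) = 4*sqrt(11)
Combine: (25 + 9 - 4)·sqrt(11) = 30*sqrt(11)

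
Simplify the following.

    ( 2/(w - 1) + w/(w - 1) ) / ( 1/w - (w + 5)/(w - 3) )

Numerator: 2/(w - 1) + w/(w - 1) = (w + 2)/(w - 1)
Denominator: 1/w - (w + 5)/(w - 3) = (-w^2 - 4*w - 3)/(w^2 - 3*w)
Divide: ((w + 2)/(w - 1)) · ((w^2 - 3*w)/(-w^2 - 4*w - 3)) = (-w^3 + w^2 + 6*w)/(w^3 + 3*w^2 - w - 3)

(-w^3 + w^2 + 6*w)/(w^3 + 3*w^2 - w - 3)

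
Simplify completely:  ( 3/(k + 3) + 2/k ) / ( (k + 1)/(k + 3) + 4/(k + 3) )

(5*k + 6)/(k² + 5*k)

Numerator: 3/(k + 3) + 2/k = (5*k + 6)/(k² + 3*k)
Denominator: (k + 1)/(k + 3) + 4/(k + 3) = (k + 5)/(k + 3)
Divide: ((5*k + 6)/(k² + 3*k)) · ((k + 3)/(k + 5)) = (5*k + 6)/(k² + 5*k)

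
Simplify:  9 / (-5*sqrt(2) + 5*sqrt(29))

(sqrt(2) + sqrt(29))/15

Multiply numerator and denominator by 5*sqrt(2) + 5*sqrt(29).
Denominator becomes 675; numerator becomes 45*sqrt(2) + 45*sqrt(29).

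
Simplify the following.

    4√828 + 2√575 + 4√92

42*√23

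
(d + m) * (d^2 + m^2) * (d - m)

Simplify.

Pair the conjugate factors: (d+m)(d-m) = d^2 - m^2, then repeat with the next factor.

d^4 - m^4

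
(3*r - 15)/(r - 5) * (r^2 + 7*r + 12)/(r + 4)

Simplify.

3*r + 9

Factor: 3*r - 15 = 3*(r - 5);  r^2 + 7*r + 12 = (r + 3)*(r + 4)
Cancel the common factors (r - 5), (r + 4).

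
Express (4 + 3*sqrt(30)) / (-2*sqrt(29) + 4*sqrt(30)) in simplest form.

(4*sqrt(29) + 8*sqrt(30) + 3*sqrt(870) + 180)/182

Multiply numerator and denominator by 2*sqrt(29) + 4*sqrt(30).
Denominator becomes 364; numerator becomes 8*sqrt(29) + 16*sqrt(30) + 6*sqrt(870) + 360.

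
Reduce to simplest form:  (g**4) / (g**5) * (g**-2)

Quotient: (g**-1)
Multiply by (g**-2): add exponents.

g**(-3)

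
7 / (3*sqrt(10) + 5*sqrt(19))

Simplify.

Multiply numerator and denominator by -3*sqrt(10) + 5*sqrt(19).
Denominator becomes 385; numerator becomes -21*sqrt(10) + 35*sqrt(19).

(-3*sqrt(10) + 5*sqrt(19))/55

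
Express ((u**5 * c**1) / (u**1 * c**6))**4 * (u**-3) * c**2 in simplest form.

Inside the bracket: u**4 * (c**-5)
Raise to the power 4: u**16 * (c**-20)
Multiply by (u**-3) * c**2: add exponents.

u**13/c**18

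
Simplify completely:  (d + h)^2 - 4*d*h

Expanding gives d^2 - 2*d*h + h^2, a perfect square.

(d - h)^2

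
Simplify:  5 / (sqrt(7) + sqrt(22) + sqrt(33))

Group as (sqrt(7) + sqrt(22)) + sqrt(33); multiply by (sqrt(7) + sqrt(22)) - sqrt(33), then rationalise the remaining surd.

(-11*sqrt(42) - 2*sqrt(33) + 9*sqrt(22) + 24*sqrt(7))/60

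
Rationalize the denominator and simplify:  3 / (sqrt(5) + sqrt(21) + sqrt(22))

(-3*sqrt(2310) + 6*sqrt(22) + 9*sqrt(21) + 57*sqrt(5))/202

Group as (sqrt(5) + sqrt(21)) + sqrt(22); multiply by (sqrt(5) + sqrt(21)) - sqrt(22), then rationalise the remaining surd.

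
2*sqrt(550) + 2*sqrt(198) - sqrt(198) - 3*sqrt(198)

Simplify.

2*sqrt(550) = 10*sqrt(22); 2*sqrt(198) = 6*sqrt(22); sqrt(198) = 3*sqrt(22); 3*sqrt(198) = 9*sqrt(22)
Combine: (10 + 6 - 3 - 9)·sqrt(22) = 4*sqrt(22)

4*sqrt(22)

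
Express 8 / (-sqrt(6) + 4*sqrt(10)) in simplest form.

(4*sqrt(6) + 16*sqrt(10))/77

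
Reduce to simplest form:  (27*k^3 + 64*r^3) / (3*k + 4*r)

9*k^2 - 12*k*r + 16*r^2

(3*k)^3 + (4*r)^3 = (3*k + 4*r)(9*k^2 - 12*k*r + 16*r^2).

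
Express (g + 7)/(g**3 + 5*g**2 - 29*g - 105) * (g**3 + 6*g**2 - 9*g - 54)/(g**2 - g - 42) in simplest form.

Factor: g**3 + 5*g**2 - 29*g - 105 = (g + 3)*(g + 7)*(g - 5);  g**3 + 6*g**2 - 9*g - 54 = (g - 3)*(g + 6)*(g + 3);  g**2 - g - 42 = (g - 7)*(g + 6)
Cancel the common factors (g + 6), (g + 7), (g + 3).

(g - 3)/(g**2 - 12*g + 35)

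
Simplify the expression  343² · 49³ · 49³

343² = 7^6; 49³ = 7^6; 49³ = 7^6
Combine exponents: 7^18

7^18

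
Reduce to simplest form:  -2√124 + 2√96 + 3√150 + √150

2√124 = 4*√31; 2√96 = 8*√6; 3√150 = 15*√6; √150 = 5*√6

-4*√31 + 28*√6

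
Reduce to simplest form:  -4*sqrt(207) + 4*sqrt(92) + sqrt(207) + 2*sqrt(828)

4*sqrt(207) = 12*sqrt(23); 4*sqrt(92) = 8*sqrt(23); sqrt(207) = 3*sqrt(23); 2*sqrt(828) = 12*sqrt(23)
Combine: (-12 + 8 + 3 + 12)·sqrt(23) = 11*sqrt(23)

11*sqrt(23)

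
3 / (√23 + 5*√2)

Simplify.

(-√23 + 5*√2)/9

Multiply numerator and denominator by -5*√2 + √23.
Denominator becomes -27; numerator becomes -15*√2 + 3*√23.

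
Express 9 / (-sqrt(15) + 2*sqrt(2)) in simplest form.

(-9*sqrt(15) - 18*sqrt(2))/7

Multiply numerator and denominator by 2*sqrt(2) + sqrt(15).
Denominator becomes -7; numerator becomes 18*sqrt(2) + 9*sqrt(15).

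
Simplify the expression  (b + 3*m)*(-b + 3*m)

-b**2 + 9*m**2

Difference of squares with P = 3*m, Q = b.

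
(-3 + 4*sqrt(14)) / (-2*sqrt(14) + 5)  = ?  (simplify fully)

Multiply numerator and denominator by 5 + 2*sqrt(14).
Denominator becomes -31; numerator becomes 14*sqrt(14) + 97.

(-97 - 14*sqrt(14))/31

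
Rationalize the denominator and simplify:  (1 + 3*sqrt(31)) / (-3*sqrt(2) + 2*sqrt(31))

(3*sqrt(2) + 2*sqrt(31) + 9*sqrt(62) + 186)/106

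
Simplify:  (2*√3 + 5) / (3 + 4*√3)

Multiply numerator and denominator by -4*√3 + 3.
Denominator becomes -39; numerator becomes -14*√3 - 9.

(9 + 14*√3)/39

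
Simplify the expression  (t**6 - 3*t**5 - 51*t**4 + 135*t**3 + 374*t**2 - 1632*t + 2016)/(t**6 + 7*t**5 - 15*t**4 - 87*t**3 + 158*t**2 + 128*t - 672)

(t**2 - t - 42)/(t**2 + 9*t + 14)

Factor: t**6 - 3*t**5 - 51*t**4 + 135*t**3 + 374*t**2 - 1632*t + 2016 = (t + 6)*(t - 3)*(t + 4)*(t - 7)*(t**2 - 3*t + 4);  t**6 + 7*t**5 - 15*t**4 - 87*t**3 + 158*t**2 + 128*t - 672 = (t**2 - 3*t + 4)*(t - 3)*(t + 4)*(t + 7)*(t + 2)
Cancel the common factors (t**2 - 3*t + 4), (t + 4), (t - 3).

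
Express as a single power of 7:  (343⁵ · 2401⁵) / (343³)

7^26

343⁵ = 7^15; 2401⁵ = 7^20; 343³ = 7^9
Combine exponents: 7^26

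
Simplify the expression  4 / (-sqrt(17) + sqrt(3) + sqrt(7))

(28*sqrt(17) + 52*sqrt(7) + 84*sqrt(3) + 8*sqrt(357))/35

Group as (sqrt(3) + sqrt(7)) - sqrt(17); multiply by (sqrt(3) + sqrt(7)) + sqrt(17), then rationalise the remaining surd.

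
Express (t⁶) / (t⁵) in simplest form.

Quotient: t¹

t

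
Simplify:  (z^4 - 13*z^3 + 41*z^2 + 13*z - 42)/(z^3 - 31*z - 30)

(z^2 - 8*z + 7)/(z + 5)

Factor: z^4 - 13*z^3 + 41*z^2 + 13*z - 42 = (z - 1)*(z - 6)*(z - 7)*(z + 1);  z^3 - 31*z - 30 = (z + 1)*(z - 6)*(z + 5)
Cancel the common factors (z + 1), (z - 6).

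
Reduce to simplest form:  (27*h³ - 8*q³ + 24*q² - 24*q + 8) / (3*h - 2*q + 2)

Apply the difference-of-cubes factorisation and cancel (3*h - 2*q + 2).

9*h² + 6*h*q - 6*h + 4*q² - 8*q + 4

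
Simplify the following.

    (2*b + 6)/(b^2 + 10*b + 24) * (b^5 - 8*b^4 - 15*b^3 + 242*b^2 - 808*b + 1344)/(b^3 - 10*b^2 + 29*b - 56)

(2*b^2 - 2*b - 24)/(b + 4)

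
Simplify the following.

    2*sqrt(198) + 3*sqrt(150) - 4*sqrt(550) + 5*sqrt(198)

sqrt(22) + 15*sqrt(6)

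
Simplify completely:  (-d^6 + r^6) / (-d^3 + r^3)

-d^6 + r^6 factors as (-d + r)*(d + r)*(d^2 - d*r + r^2)*(d^2 + d*r + r^2).

d^3 + r^3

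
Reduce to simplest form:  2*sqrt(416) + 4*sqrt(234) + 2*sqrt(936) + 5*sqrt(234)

47*sqrt(26)

2*sqrt(416) = 8*sqrt(26); 4*sqrt(234) = 12*sqrt(26); 2*sqrt(936) = 12*sqrt(26); 5*sqrt(234) = 15*sqrt(26)
Combine: (8 + 12 + 12 + 15)·sqrt(26) = 47*sqrt(26)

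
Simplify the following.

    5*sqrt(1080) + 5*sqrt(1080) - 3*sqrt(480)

48*sqrt(30)

5*sqrt(1080) = 30*sqrt(30); 5*sqrt(1080) = 30*sqrt(30); 3*sqrt(480) = 12*sqrt(30)
Combine: (30 + 30 - 12)·sqrt(30) = 48*sqrt(30)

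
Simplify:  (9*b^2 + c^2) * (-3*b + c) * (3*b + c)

-81*b^4 + c^4

(c+(3*b))(c-(3*b)) = -9*b^2 + c^2; continue pairing.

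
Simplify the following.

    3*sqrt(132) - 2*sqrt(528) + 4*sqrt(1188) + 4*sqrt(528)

3*sqrt(132) = 6*sqrt(33); 2*sqrt(528) = 8*sqrt(33); 4*sqrt(1188) = 24*sqrt(33); 4*sqrt(528) = 16*sqrt(33)
Combine: (6 - 8 + 24 + 16)·sqrt(33) = 38*sqrt(33)

38*sqrt(33)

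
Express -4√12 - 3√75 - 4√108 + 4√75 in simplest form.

4√12 = 8*√3; 3√75 = 15*√3; 4√108 = 24*√3; 4√75 = 20*√3
Combine: (-8 - 15 - 24 + 20)·√3 = -27*√3

-27*√3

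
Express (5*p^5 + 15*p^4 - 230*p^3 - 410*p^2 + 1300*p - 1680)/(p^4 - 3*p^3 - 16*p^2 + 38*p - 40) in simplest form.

(5*p^2 + 5*p - 210)/(p - 5)

Factor: 5*p^5 + 15*p^4 - 230*p^3 - 410*p^2 + 1300*p - 1680 = 5*(p + 7)*(p - 6)*(p + 4)*(p^2 - 2*p + 2);  p^4 - 3*p^3 - 16*p^2 + 38*p - 40 = (p - 5)*(p^2 - 2*p + 2)*(p + 4)
Cancel the common factors (p^2 - 2*p + 2), (p + 4).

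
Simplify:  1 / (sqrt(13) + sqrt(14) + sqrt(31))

Group as (sqrt(14) + sqrt(31)) + sqrt(13); multiply by (sqrt(14) + sqrt(31)) - sqrt(13), then rationalise the remaining surd.

(-sqrt(5642) - 2*sqrt(31) + 15*sqrt(14) + 16*sqrt(13))/356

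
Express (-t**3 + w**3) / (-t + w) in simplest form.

Apply the difference-of-cubes factorisation and cancel (-t + w).

t**2 + t*w + w**2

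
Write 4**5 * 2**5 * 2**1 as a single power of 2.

2**16

4**5 = 2**10; 2**5 = 2**5; 2**1 = 2**1
Combine exponents: 2**16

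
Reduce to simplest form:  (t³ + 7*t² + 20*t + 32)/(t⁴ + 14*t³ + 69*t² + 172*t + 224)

1/(t + 7)

Factor: t³ + 7*t² + 20*t + 32 = (t² + 3*t + 8)·(t + 4);  t⁴ + 14*t³ + 69*t² + 172*t + 224 = (t + 4)·(t + 7)·(t² + 3*t + 8)
Cancel the common factors (t² + 3*t + 8), (t + 4).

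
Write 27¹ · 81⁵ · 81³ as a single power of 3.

27¹ = 3^3; 81⁵ = 3^20; 81³ = 3^12
Combine exponents: 3^35

3^35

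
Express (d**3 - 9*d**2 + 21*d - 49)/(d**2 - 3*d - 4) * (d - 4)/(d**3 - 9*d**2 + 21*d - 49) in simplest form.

Factor: d**3 - 9*d**2 + 21*d - 49 = (d - 7)*(d**2 - 2*d + 7);  d**2 - 3*d - 4 = (d + 1)*(d - 4);  d**3 - 9*d**2 + 21*d - 49 = (d**2 - 2*d + 7)*(d - 7)
Cancel the common factors (d**2 - 2*d + 7), (d - 4), (d - 7).

1/(d + 1)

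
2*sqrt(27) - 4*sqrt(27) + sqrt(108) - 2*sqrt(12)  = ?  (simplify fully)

2*sqrt(27) = 6*sqrt(3); 4*sqrt(27) = 12*sqrt(3); sqrt(108) = 6*sqrt(3); 2*sqrt(12) = 4*sqrt(3)
Combine: (6 - 12 + 6 - 4)·sqrt(3) = -4*sqrt(3)

-4*sqrt(3)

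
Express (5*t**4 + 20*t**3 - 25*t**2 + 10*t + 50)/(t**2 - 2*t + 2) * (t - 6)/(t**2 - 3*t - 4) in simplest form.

Factor: 5*t**4 + 20*t**3 - 25*t**2 + 10*t + 50 = 5*(t + 1)*(t**2 - 2*t + 2)*(t + 5);  t**2 - 3*t - 4 = (t + 1)*(t - 4)
Cancel the common factors (t**2 - 2*t + 2), (t + 1).

(5*t**2 - 5*t - 150)/(t - 4)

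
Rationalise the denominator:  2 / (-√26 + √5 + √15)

(3*√26 + 8*√15 + 18*√5 + 5*√78)/66

Group as (√5 + √15) - √26; multiply by (√5 + √15) + √26, then rationalise the remaining surd.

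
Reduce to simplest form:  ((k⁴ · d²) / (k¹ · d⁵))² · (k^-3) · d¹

k³/d⁵

Inside the bracket: k³ · (d^-3)
Raise to the power 2: k⁶ · (d^-6)
Multiply by (k^-3) · d¹: add exponents.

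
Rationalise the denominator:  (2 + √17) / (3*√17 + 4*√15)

Multiply numerator and denominator by -4*√15 + 3*√17.
Denominator becomes -87; numerator becomes -4*√255 - 8*√15 + 6*√17 + 51.

(-51 - 6*√17 + 8*√15 + 4*√255)/87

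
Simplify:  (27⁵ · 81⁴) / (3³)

3^28

27⁵ = 3^15; 81⁴ = 3^16; 3³ = 3^3
Combine exponents: 3^28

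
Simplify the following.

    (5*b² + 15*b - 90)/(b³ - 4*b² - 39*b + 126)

5/(b - 7)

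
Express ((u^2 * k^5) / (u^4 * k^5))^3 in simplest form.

Inside the bracket: (u^-2)
Raise to the power 3: (u^-6)

u^(-6)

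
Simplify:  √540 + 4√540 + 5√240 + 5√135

√540 = 6*√15; 4√540 = 24*√15; 5√240 = 20*√15; 5√135 = 15*√15
Combine: (6 + 24 + 20 + 15)·√15 = 65*√15

65*√15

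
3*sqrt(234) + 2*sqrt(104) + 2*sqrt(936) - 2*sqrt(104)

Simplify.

21*sqrt(26)

3*sqrt(234) = 9*sqrt(26); 2*sqrt(104) = 4*sqrt(26); 2*sqrt(936) = 12*sqrt(26); 2*sqrt(104) = 4*sqrt(26)
Combine: (9 + 4 + 12 - 4)·sqrt(26) = 21*sqrt(26)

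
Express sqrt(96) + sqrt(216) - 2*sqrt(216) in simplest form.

-2*sqrt(6)

sqrt(96) = 4*sqrt(6); sqrt(216) = 6*sqrt(6); 2*sqrt(216) = 12*sqrt(6)
Combine: (4 + 6 - 12)·sqrt(6) = -2*sqrt(6)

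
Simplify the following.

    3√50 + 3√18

3√50 = 15*√2; 3√18 = 9*√2
Combine: (15 + 9)·√2 = 24*√2

24*√2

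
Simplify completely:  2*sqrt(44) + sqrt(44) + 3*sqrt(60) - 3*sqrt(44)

6*sqrt(15)

2*sqrt(44) = 4*sqrt(11); sqrt(44) = 2*sqrt(11); 3*sqrt(60) = 6*sqrt(15); 3*sqrt(44) = 6*sqrt(11)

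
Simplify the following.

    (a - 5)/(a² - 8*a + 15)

Factor: a² - 8*a + 15 = (a - 5)·(a - 3)
Cancel the common factor (a - 5).

1/(a - 3)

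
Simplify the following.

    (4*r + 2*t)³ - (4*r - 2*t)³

16*t*(12*r² + t²)

Binomially expand both and collect terms in (4*r), (2*t).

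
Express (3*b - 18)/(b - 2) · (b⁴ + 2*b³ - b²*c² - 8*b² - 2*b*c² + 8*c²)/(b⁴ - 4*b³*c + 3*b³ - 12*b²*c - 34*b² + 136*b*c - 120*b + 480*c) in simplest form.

(3*b² - 3*c²)/(b² - 4*b*c + 5*b - 20*c)

Factor: 3*b - 18 = 3·(b - 6);  b⁴ + 2*b³ - b²*c² - 8*b² - 2*b*c² + 8*c² = (b + 4)·(b + c)·(b - c)·(b - 2);  b⁴ - 4*b³*c + 3*b³ - 12*b²*c - 34*b² + 136*b*c - 120*b + 480*c = (b + 5)·(b - 6)·(b + 4)·(b - 4*c)
Cancel the common factors (b - 2), (b - 6), (b + 4).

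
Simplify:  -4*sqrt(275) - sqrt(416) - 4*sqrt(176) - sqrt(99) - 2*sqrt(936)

4*sqrt(275) = 20*sqrt(11); sqrt(416) = 4*sqrt(26); 4*sqrt(176) = 16*sqrt(11); sqrt(99) = 3*sqrt(11); 2*sqrt(936) = 12*sqrt(26)

-39*sqrt(11) - 16*sqrt(26)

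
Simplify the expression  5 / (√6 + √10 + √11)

(-4*√165 + 5*√11 + 7*√10 + 15*√6)/43

Group as (√10 + √11) + √6; multiply by (√10 + √11) - √6, then rationalise the remaining surd.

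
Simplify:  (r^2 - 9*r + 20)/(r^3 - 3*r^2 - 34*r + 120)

Factor: r^2 - 9*r + 20 = (r - 4)*(r - 5);  r^3 - 3*r^2 - 34*r + 120 = (r - 4)*(r + 6)*(r - 5)
Cancel the common factors (r - 5), (r - 4).

1/(r + 6)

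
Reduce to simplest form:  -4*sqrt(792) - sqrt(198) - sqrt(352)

-31*sqrt(22)

4*sqrt(792) = 24*sqrt(22); sqrt(198) = 3*sqrt(22); sqrt(352) = 4*sqrt(22)
Combine: (-24 - 3 - 4)·sqrt(22) = -31*sqrt(22)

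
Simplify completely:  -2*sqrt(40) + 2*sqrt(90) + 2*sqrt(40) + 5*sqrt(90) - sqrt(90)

18*sqrt(10)

2*sqrt(40) = 4*sqrt(10); 2*sqrt(90) = 6*sqrt(10); 2*sqrt(40) = 4*sqrt(10); 5*sqrt(90) = 15*sqrt(10); sqrt(90) = 3*sqrt(10)
Combine: (-4 + 6 + 4 + 15 - 3)·sqrt(10) = 18*sqrt(10)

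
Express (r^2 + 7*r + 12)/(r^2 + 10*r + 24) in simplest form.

(r + 3)/(r + 6)

Factor: r^2 + 7*r + 12 = (r + 4)*(r + 3);  r^2 + 10*r + 24 = (r + 6)*(r + 4)
Cancel the common factor (r + 4).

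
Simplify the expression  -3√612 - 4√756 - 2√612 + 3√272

-24*√21 - 18*√17

3√612 = 18*√17; 4√756 = 24*√21; 2√612 = 12*√17; 3√272 = 12*√17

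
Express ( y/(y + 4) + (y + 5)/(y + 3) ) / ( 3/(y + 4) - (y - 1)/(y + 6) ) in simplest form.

Numerator: y/(y + 4) + (y + 5)/(y + 3) = (2*y² + 12*y + 20)/(y² + 7*y + 12)
Denominator: 3/(y + 4) - (y - 1)/(y + 6) = (-y² + 22)/(y² + 10*y + 24)
Divide: ((2*y² + 12*y + 20)/(y² + 7*y + 12)) · ((y² + 10*y + 24)/(-y² + 22)) = (-2*y³ - 24*y² - 92*y - 120)/(y³ + 3*y² - 22*y - 66)

(-2*y³ - 24*y² - 92*y - 120)/(y³ + 3*y² - 22*y - 66)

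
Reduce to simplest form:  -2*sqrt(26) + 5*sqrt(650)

23*sqrt(26)

2*sqrt(26) = 2*sqrt(26); 5*sqrt(650) = 25*sqrt(26)
Combine: (-2 + 25)·sqrt(26) = 23*sqrt(26)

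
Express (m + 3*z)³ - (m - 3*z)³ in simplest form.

18*z*(m² + 3*z²)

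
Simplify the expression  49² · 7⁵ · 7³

49² = 7^4; 7⁵ = 7^5; 7³ = 7^3
Combine exponents: 7^12

7^12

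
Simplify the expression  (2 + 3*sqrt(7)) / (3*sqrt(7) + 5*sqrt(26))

Multiply numerator and denominator by -5*sqrt(26) + 3*sqrt(7).
Denominator becomes -587; numerator becomes -15*sqrt(182) - 10*sqrt(26) + 6*sqrt(7) + 63.

(-63 - 6*sqrt(7) + 10*sqrt(26) + 15*sqrt(182))/587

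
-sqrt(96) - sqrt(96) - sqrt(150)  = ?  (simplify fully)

sqrt(96) = 4*sqrt(6); sqrt(96) = 4*sqrt(6); sqrt(150) = 5*sqrt(6)
Combine: (-4 - 4 - 5)·sqrt(6) = -13*sqrt(6)

-13*sqrt(6)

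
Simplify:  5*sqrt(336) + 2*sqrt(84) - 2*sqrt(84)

5*sqrt(336) = 20*sqrt(21); 2*sqrt(84) = 4*sqrt(21); 2*sqrt(84) = 4*sqrt(21)
Combine: (20 + 4 - 4)·sqrt(21) = 20*sqrt(21)

20*sqrt(21)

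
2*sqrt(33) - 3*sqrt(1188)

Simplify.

2*sqrt(33) = 2*sqrt(33); 3*sqrt(1188) = 18*sqrt(33)
Combine: (2 - 18)·sqrt(33) = -16*sqrt(33)

-16*sqrt(33)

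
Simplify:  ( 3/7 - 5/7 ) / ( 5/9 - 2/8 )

Numerator: 3/7 - 5/7 = -2/7
Denominator: 5/9 - 2/8 = 11/36
Divide: (-2/7) · (36/11) = -72/77

-72/77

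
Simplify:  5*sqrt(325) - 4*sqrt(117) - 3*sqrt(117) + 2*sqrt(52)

8*sqrt(13)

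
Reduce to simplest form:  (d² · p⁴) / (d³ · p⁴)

Quotient: (d^-1)

1/d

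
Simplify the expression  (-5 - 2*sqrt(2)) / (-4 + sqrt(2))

Multiply numerator and denominator by -4 - sqrt(2).
Denominator becomes 14; numerator becomes 13*sqrt(2) + 24.

(13*sqrt(2) + 24)/14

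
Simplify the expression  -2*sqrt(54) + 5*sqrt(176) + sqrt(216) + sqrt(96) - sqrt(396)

4*sqrt(6) + 14*sqrt(11)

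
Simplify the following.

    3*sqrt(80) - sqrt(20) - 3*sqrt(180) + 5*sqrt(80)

3*sqrt(80) = 12*sqrt(5); sqrt(20) = 2*sqrt(5); 3*sqrt(180) = 18*sqrt(5); 5*sqrt(80) = 20*sqrt(5)
Combine: (12 - 2 - 18 + 20)·sqrt(5) = 12*sqrt(5)

12*sqrt(5)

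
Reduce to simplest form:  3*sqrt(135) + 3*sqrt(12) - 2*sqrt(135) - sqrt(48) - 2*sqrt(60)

3*sqrt(135) = 9*sqrt(15); 3*sqrt(12) = 6*sqrt(3); 2*sqrt(135) = 6*sqrt(15); sqrt(48) = 4*sqrt(3); 2*sqrt(60) = 4*sqrt(15)

-sqrt(15) + 2*sqrt(3)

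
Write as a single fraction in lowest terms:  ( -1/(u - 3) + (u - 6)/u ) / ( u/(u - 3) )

Numerator: -1/(u - 3) + (u - 6)/u = (u**2 - 10*u + 18)/(u**2 - 3*u)
Denominator: u/(u - 3) = u/(u - 3)
Divide: ((u**2 - 10*u + 18)/(u**2 - 3*u)) · ((u - 3)/u) = (u**2 - 10*u + 18)/u**2

(u**2 - 10*u + 18)/u**2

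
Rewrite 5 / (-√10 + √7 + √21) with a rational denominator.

Group as (√7 + √21) - √10; multiply by (√7 + √21) + √10, then rationalise the remaining surd.

(-45*√10 - 10*√21 + 60*√7 + 35*√30)/132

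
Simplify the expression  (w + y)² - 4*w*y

(w - y)²

After expansion: w² - 2*w*y + y² — a perfect-square trinomial.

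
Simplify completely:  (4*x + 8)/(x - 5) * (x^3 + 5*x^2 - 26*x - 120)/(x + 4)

4*x^2 + 32*x + 48

Factor: 4*x + 8 = 4*(x + 2);  x^3 + 5*x^2 - 26*x - 120 = (x + 6)*(x - 5)*(x + 4)
Cancel the common factors (x + 4), (x - 5).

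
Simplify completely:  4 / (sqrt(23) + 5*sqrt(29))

(-2*sqrt(23) + 10*sqrt(29))/351

Multiply numerator and denominator by -sqrt(23) + 5*sqrt(29).
Denominator becomes 702; numerator becomes -4*sqrt(23) + 20*sqrt(29).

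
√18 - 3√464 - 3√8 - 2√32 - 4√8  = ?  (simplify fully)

-12*√29 - 19*√2

√18 = 3*√2; 3√464 = 12*√29; 3√8 = 6*√2; 2√32 = 8*√2; 4√8 = 8*√2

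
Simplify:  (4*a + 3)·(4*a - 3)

(4*a)^2 - (3)^2 = 16*a² - 9.

16*a² - 9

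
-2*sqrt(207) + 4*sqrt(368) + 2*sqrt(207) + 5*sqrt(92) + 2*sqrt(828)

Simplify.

2*sqrt(207) = 6*sqrt(23); 4*sqrt(368) = 16*sqrt(23); 2*sqrt(207) = 6*sqrt(23); 5*sqrt(92) = 10*sqrt(23); 2*sqrt(828) = 12*sqrt(23)
Combine: (-6 + 16 + 6 + 10 + 12)·sqrt(23) = 38*sqrt(23)

38*sqrt(23)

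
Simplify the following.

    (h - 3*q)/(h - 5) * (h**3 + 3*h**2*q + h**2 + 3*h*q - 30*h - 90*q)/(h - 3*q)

h**2 + 3*h*q + 6*h + 18*q

Factor: h**3 + 3*h**2*q + h**2 + 3*h*q - 30*h - 90*q = (h - 5)*(h + 6)*(h + 3*q)
Cancel the common factors (h - 5), (h - 3*q).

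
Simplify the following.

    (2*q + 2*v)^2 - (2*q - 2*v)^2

Only the odd-power cross terms survive.

16*q*v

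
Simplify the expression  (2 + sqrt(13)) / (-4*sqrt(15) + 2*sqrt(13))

(-2*sqrt(195) - 4*sqrt(15) - 13 - 2*sqrt(13))/94

Multiply numerator and denominator by 2*sqrt(13) + 4*sqrt(15).
Denominator becomes -188; numerator becomes 4*sqrt(13) + 26 + 8*sqrt(15) + 4*sqrt(195).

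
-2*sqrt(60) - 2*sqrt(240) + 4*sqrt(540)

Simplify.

12*sqrt(15)

2*sqrt(60) = 4*sqrt(15); 2*sqrt(240) = 8*sqrt(15); 4*sqrt(540) = 24*sqrt(15)
Combine: (-4 - 8 + 24)·sqrt(15) = 12*sqrt(15)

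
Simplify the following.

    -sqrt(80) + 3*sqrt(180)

sqrt(80) = 4*sqrt(5); 3*sqrt(180) = 18*sqrt(5)
Combine: (-4 + 18)·sqrt(5) = 14*sqrt(5)

14*sqrt(5)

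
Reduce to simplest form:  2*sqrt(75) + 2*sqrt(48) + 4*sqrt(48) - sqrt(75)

29*sqrt(3)

2*sqrt(75) = 10*sqrt(3); 2*sqrt(48) = 8*sqrt(3); 4*sqrt(48) = 16*sqrt(3); sqrt(75) = 5*sqrt(3)
Combine: (10 + 8 + 16 - 5)·sqrt(3) = 29*sqrt(3)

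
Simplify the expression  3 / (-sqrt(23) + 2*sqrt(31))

(3*sqrt(23) + 6*sqrt(31))/101

Multiply numerator and denominator by sqrt(23) + 2*sqrt(31).
Denominator becomes 101; numerator becomes 3*sqrt(23) + 6*sqrt(31).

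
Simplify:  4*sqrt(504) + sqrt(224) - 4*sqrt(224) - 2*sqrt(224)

4*sqrt(14)

4*sqrt(504) = 24*sqrt(14); sqrt(224) = 4*sqrt(14); 4*sqrt(224) = 16*sqrt(14); 2*sqrt(224) = 8*sqrt(14)
Combine: (24 + 4 - 16 - 8)·sqrt(14) = 4*sqrt(14)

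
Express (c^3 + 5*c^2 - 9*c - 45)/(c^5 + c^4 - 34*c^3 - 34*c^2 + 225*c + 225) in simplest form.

1/(c^2 - 4*c - 5)

Factor: c^3 + 5*c^2 - 9*c - 45 = (c + 3)*(c - 3)*(c + 5);  c^5 + c^4 - 34*c^3 - 34*c^2 + 225*c + 225 = (c + 5)*(c - 5)*(c - 3)*(c + 1)*(c + 3)
Cancel the common factors (c + 3), (c + 5), (c - 3).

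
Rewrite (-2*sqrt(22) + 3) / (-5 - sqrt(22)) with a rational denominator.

Multiply numerator and denominator by -5 + sqrt(22).
Denominator becomes 3; numerator becomes -59 + 13*sqrt(22).

(-59 + 13*sqrt(22))/3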